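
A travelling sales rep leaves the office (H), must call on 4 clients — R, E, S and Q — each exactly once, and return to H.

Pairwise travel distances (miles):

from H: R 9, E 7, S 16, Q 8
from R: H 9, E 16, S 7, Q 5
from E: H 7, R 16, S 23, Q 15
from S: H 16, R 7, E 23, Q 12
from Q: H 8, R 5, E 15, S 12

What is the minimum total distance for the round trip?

There are 12 distinct closed tours to check (reversals are equivalent).
H → R → E → S → Q → H: 9+16+23+12+8 = 68
H → R → E → Q → S → H: 9+16+15+12+16 = 68
H → R → S → E → Q → H: 9+7+23+15+8 = 62
H → R → S → Q → E → H: 9+7+12+15+7 = 50
H → R → Q → E → S → H: 9+5+15+23+16 = 68
H → R → Q → S → E → H: 9+5+12+23+7 = 56
H → E → R → S → Q → H: 7+16+7+12+8 = 50
H → E → R → Q → S → H: 7+16+5+12+16 = 56
H → E → S → R → Q → H: 7+23+7+5+8 = 50
H → E → Q → R → S → H: 7+15+5+7+16 = 50
H → S → R → E → Q → H: 16+7+16+15+8 = 62
H → S → E → R → Q → H: 16+23+16+5+8 = 68
The minimum is 50.
One optimal route: H → R → S → Q → E → H (or its reverse).

Shortest round trip = 50 miles.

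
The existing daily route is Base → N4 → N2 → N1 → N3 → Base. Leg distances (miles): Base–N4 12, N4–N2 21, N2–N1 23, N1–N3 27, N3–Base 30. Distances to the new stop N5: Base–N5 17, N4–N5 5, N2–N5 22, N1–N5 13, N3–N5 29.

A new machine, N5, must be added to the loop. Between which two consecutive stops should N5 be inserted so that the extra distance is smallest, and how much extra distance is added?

Adding 6 miles by placing N5 on the N4–N2 leg.

Insertion cost between consecutive stops i–j is d(i,N5) + d(N5,j) − d(i,j):
  between Base and N4: 17 + 5 − 12 = 10
  between N4 and N2: 5 + 22 − 21 = 6
  between N2 and N1: 22 + 13 − 23 = 12
  between N1 and N3: 13 + 29 − 27 = 15
  between N3 and Base: 29 + 17 − 30 = 16
Cheapest insertion is between N4 and N2, adding 6.
New total = 113 + 6 = 119.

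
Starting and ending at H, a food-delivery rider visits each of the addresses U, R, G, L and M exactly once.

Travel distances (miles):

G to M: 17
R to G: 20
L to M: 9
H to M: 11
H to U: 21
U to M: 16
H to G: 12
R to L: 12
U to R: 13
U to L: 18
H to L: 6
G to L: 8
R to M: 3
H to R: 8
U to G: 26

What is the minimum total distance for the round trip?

Shortest round trip = 65 miles.

There are 60 distinct closed tours to check (reversals are equivalent).
H - U - R - G - L - M - H: 21+13+20+8+9+11 = 82
H - U - R - G - M - L - H: 21+13+20+17+9+6 = 86
H - U - R - L - G - M - H: 21+13+12+8+17+11 = 82
H - U - R - L - M - G - H: 21+13+12+9+17+12 = 84
H - U - R - M - G - L - H: 21+13+3+17+8+6 = 68
H - U - R - M - L - G - H: 21+13+3+9+8+12 = 66
H - U - G - R - L - M - H: 21+26+20+12+9+11 = 99
H - U - G - R - M - L - H: 21+26+20+3+9+6 = 85
H - U - G - L - R - M - H: 21+26+8+12+3+11 = 81
H - U - G - L - M - R - H: 21+26+8+9+3+8 = 75
H - U - G - M - R - L - H: 21+26+17+3+12+6 = 85
H - U - G - M - L - R - H: 21+26+17+9+12+8 = 93
H - U - L - R - G - M - H: 21+18+12+20+17+11 = 99
H - U - L - R - M - G - H: 21+18+12+3+17+12 = 83
… (46 more)
H - R - M - U - L - G - H: 8+3+16+18+8+12 = 65  ← best
The minimum is 65.
One optimal route: H → R → M → U → L → G → H (or its reverse).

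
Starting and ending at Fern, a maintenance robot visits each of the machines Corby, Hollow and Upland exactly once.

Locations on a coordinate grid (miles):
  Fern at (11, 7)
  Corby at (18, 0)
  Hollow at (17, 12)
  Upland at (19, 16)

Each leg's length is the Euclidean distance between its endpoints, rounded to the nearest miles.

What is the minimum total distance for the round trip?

38 miles — the shortest possible round trip.

There are 3 distinct closed tours to check (reversals are equivalent).
Fern-Corby-Hollow-Upland-Fern: 10+12+4+12 = 38
Fern-Corby-Upland-Hollow-Fern: 10+16+4+8 = 38
Fern-Hollow-Corby-Upland-Fern: 8+12+16+12 = 48
The minimum is 38.
One optimal route: Fern → Corby → Hollow → Upland → Fern (or its reverse).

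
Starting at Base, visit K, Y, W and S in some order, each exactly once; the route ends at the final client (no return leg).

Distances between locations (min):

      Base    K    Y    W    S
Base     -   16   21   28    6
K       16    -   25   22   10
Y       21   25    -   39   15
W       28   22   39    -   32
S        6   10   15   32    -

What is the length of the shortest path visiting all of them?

There are 4! = 24 possible orderings.
Base → K → Y → W → S: 16+25+39+32 = 112
Base → K → Y → S → W: 16+25+15+32 = 88
Base → K → W → Y → S: 16+22+39+15 = 92
Base → K → W → S → Y: 16+22+32+15 = 85
Base → K → S → Y → W: 16+10+15+39 = 80
Base → K → S → W → Y: 16+10+32+39 = 97
Base → Y → K → W → S: 21+25+22+32 = 100
Base → Y → K → S → W: 21+25+10+32 = 88
Base → Y → W → K → S: 21+39+22+10 = 92
Base → Y → W → S → K: 21+39+32+10 = 102
Base → Y → S → K → W: 21+15+10+22 = 68
Base → Y → S → W → K: 21+15+32+22 = 90
Base → W → K → Y → S: 28+22+25+15 = 90
Base → W → K → S → Y: 28+22+10+15 = 75
… (10 more)
The minimum is 68.
One shortest path: Base → Y → S → K → W.

Minimum one-way distance = 68 min.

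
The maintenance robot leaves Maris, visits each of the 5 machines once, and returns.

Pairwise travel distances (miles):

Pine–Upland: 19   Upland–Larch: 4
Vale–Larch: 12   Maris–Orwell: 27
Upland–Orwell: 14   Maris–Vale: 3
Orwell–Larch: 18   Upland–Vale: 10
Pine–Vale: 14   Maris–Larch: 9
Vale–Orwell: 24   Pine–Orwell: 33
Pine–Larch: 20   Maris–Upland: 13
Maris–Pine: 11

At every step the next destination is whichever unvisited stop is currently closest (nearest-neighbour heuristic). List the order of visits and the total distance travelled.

At Maris the remaining stops are Vale 3, Larch 9, Pine 11, Upland 13, Orwell 27; go to Vale.
At Vale the remaining stops are Upland 10, Larch 12, Pine 14, Orwell 24; go to Upland.
At Upland the remaining stops are Larch 4, Orwell 14, Pine 19; go to Larch.
At Larch the remaining stops are Orwell 18, Pine 20; go to Orwell.
At Orwell the remaining stops are Pine 33; go to Pine.
Return Pine→Maris: 11.
Total = 3 + 10 + 4 + 18 + 33 + 11 = 79.

Nearest-neighbour total = 79 miles; route Maris → Vale → Upland → Larch → Orwell → Pine → Maris.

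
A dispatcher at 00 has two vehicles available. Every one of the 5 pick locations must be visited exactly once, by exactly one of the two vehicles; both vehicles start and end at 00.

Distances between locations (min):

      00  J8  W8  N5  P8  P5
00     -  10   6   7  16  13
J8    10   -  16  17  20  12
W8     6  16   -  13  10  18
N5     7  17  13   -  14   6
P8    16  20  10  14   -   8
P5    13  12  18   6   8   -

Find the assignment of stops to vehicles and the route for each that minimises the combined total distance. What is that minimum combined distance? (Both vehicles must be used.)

57 min — the smallest possible combined total.

Check every non-empty split of the stops between the two vehicles; for each half take its own optimal tour:
  {J8} + {W8, N5, P8, P5}: 20 + 37 = 57
  {W8} + {J8, N5, P8, P5}: 12 + 51 = 63
  {J8, W8} + {N5, P8, P5}: 32 + 37 = 69
  {N5} + {J8, W8, P8, P5}: 14 + 46 = 60
  {J8, N5} + {W8, P8, P5}: 34 + 37 = 71
  {W8, N5} + {J8, P8, P5}: 26 + 46 = 72
  … (15 splits in total)
Best: vehicle 1 00 → J8 → 00 = 20; vehicle 2 00 → W8 → P8 → P5 → N5 → 00 = 37; combined 57.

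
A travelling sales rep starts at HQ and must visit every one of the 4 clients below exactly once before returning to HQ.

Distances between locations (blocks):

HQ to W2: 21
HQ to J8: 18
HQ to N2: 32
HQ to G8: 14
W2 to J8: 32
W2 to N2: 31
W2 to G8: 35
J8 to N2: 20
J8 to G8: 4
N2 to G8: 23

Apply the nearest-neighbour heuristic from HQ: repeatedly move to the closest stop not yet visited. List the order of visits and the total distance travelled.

90 blocks along HQ → G8 → J8 → N2 → W2 → HQ.

HQ → [G8:14 / J8:18 / W2:21 / N2:32] → G8 (14)
G8 → [J8:4 / N2:23 / W2:35] → J8 (4)
J8 → [N2:20 / W2:32] → N2 (20)
N2 → [W2:31] → W2 (31)
Return W2→HQ: 21.
Total = 14 + 4 + 20 + 31 + 21 = 90.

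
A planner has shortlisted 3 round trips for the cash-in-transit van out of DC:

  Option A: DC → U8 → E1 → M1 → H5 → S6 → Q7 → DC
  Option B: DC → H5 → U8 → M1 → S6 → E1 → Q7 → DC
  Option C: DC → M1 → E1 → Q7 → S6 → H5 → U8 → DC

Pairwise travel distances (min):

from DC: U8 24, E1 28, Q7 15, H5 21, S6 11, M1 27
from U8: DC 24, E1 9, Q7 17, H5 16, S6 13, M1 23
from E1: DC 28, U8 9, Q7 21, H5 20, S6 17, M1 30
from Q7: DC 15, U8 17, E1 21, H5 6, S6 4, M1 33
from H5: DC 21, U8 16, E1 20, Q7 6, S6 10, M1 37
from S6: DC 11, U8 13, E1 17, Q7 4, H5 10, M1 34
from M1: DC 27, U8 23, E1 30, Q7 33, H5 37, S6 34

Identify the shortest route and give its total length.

Option A: 24 + 9 + 30 + 37 + 10 + 4 + 15 = 129
Option B: 21 + 16 + 23 + 34 + 17 + 21 + 15 = 147
Option C: 27 + 30 + 21 + 4 + 10 + 16 + 24 = 132

129 min — Option A is the shortest.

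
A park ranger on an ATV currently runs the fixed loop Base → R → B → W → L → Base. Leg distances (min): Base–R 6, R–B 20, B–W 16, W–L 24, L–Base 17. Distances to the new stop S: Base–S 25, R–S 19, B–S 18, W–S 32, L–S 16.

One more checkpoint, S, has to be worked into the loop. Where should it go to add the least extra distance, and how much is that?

Insertion cost between consecutive stops i–j is d(i,S) + d(S,j) − d(i,j):
  between Base and R: 25 + 19 − 6 = 38
  between R and B: 19 + 18 − 20 = 17
  between B and W: 18 + 32 − 16 = 34
  between W and L: 32 + 16 − 24 = 24
  between L and Base: 16 + 25 − 17 = 24
Cheapest insertion is between R and B, adding 17.
New total = 83 + 17 = 100.

+17 min — insert S between R and B.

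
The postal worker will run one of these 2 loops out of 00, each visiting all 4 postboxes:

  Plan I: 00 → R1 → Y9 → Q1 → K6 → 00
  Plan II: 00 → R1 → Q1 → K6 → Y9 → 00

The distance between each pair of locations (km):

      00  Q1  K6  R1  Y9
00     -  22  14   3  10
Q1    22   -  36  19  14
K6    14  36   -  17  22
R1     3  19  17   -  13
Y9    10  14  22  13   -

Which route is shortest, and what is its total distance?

Plan I: 3 + 13 + 14 + 36 + 14 = 80
Plan II: 3 + 19 + 36 + 22 + 10 = 90

Shortest is Plan I, total 80 km.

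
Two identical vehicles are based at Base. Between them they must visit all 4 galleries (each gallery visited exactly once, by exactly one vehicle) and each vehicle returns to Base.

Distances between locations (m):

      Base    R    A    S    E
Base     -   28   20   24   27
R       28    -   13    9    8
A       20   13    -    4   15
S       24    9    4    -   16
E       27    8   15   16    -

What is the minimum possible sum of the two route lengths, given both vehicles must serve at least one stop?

Minimum combined distance: 108 m.

There are 2^3 − 1 = 7 ways to divide the 4 stops into two non-empty groups. For each, the best each vehicle can do is its own shortest tour through its group:
  {R} + {A, S, E}: 56 + 67 = 123
  {A} + {R, S, E}: 40 + 68 = 108
  {R, A} + {S, E}: 61 + 67 = 128
  {S} + {R, A, E}: 48 + 68 = 116
  {R, S} + {A, E}: 61 + 62 = 123
  {A, S} + {R, E}: 48 + 63 = 111
  … (7 splits in total)
Best: vehicle 1 Base → A → Base = 40; vehicle 2 Base → S → R → E → Base = 68; combined 108.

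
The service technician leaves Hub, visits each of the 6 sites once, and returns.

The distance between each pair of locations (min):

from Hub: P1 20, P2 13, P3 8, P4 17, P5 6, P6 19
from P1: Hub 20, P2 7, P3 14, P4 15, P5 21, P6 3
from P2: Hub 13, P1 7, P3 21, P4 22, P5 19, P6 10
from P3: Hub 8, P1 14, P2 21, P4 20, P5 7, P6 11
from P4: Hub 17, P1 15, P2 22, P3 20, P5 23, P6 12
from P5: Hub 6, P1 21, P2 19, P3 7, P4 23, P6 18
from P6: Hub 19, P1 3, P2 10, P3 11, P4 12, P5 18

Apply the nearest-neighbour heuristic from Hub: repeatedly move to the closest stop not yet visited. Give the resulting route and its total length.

73 min along Hub → P5 → P3 → P6 → P1 → P2 → P4 → Hub.

Hub → [P5:6 / P3:8 / P2:13 / P4:17 / P6:19 / P1:20] → P5 (6)
P5 → [P3:7 / P6:18 / P2:19 / P1:21 / P4:23] → P3 (7)
P3 → [P6:11 / P1:14 / P4:20 / P2:21] → P6 (11)
P6 → [P1:3 / P2:10 / P4:12] → P1 (3)
P1 → [P2:7 / P4:15] → P2 (7)
P2 → [P4:22] → P4 (22)
Return P4→Hub: 17.
Total = 6 + 7 + 11 + 3 + 7 + 22 + 17 = 73.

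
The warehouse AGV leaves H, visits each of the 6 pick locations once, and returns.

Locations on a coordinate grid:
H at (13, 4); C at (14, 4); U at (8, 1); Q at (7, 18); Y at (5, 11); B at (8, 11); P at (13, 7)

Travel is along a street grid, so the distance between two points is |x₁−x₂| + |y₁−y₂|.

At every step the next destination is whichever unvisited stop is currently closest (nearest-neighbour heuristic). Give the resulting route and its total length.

From H: distances to unvisited — C=1, P=3, U=8, B=12, Y=15, Q=20. Nearest is C (1).
From C: distances to unvisited — P=4, U=9, B=13, Y=16, Q=21. Nearest is P (4).
From P: distances to unvisited — B=9, U=11, Y=12, Q=17. Nearest is B (9).
From B: distances to unvisited — Y=3, Q=8, U=10. Nearest is Y (3).
From Y: distances to unvisited — Q=9, U=13. Nearest is Q (9).
From Q: distances to unvisited — U=18. Nearest is U (18).
Return U→H: 8.
Total = 1 + 4 + 9 + 3 + 9 + 18 + 8 = 52.

Total distance 52 via the nearest-neighbour route H → C → P → B → Y → Q → U → H.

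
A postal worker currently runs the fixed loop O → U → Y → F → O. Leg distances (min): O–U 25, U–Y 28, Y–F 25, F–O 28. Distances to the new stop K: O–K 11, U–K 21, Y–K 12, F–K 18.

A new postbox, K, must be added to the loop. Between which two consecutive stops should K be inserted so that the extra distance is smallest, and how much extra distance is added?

Minimum extra distance: 1 min, inserting K between F and O.

Insertion cost between consecutive stops i–j is d(i,K) + d(K,j) − d(i,j):
  between O and U: 11 + 21 − 25 = 7
  between U and Y: 21 + 12 − 28 = 5
  between Y and F: 12 + 18 − 25 = 5
  between F and O: 18 + 11 − 28 = 1
Cheapest insertion is between F and O, adding 1.
New total = 106 + 1 = 107.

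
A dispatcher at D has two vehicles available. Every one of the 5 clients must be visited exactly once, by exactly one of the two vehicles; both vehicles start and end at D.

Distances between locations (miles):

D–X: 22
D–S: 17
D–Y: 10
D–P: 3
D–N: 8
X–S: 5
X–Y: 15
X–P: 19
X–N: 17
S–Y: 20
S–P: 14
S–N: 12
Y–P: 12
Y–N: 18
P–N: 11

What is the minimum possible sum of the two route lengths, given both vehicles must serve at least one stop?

Check every non-empty split of the stops between the two vehicles; for each half take its own optimal tour:
  {X} + {S, Y, P, N}: 44 + 55 = 99
  {S} + {X, Y, P, N}: 34 + 55 = 89
  {X, S} + {Y, P, N}: 44 + 41 = 85
  {Y} + {X, S, P, N}: 20 + 47 = 67
  {X, Y} + {S, P, N}: 47 + 37 = 84
  {S, Y} + {X, P, N}: 47 + 47 = 94
  … (15 splits in total)
  {P} + {X, S, Y, N}: 6 + 50 = 56  ← best
Best: vehicle 1 D → P → D = 6; vehicle 2 D → Y → X → S → N → D = 50; combined 56.

56 miles — the smallest possible combined total.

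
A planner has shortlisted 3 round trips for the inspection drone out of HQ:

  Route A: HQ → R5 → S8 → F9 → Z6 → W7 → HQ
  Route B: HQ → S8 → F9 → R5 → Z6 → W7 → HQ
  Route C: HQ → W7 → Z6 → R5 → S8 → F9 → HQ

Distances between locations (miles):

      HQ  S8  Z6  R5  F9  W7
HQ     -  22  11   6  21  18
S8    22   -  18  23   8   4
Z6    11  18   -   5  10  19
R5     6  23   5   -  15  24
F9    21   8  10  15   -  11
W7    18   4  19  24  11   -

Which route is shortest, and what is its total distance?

Route A: 6 + 23 + 8 + 10 + 19 + 18 = 84
Route B: 22 + 8 + 15 + 5 + 19 + 18 = 87
Route C: 18 + 19 + 5 + 23 + 8 + 21 = 94

84 miles — Route A is the shortest.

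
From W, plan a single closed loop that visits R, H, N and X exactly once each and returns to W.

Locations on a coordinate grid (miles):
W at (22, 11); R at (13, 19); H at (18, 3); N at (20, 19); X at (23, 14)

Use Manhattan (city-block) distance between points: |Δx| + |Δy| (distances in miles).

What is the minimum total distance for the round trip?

W→R→H→N→X→W: 17+21+18+8+4 = 68
W→R→H→X→N→W: 17+21+16+8+10 = 72
W→R→N→H→X→W: 17+7+18+16+4 = 62
W→R→N→X→H→W: 17+7+8+16+12 = 60
W→R→X→H→N→W: 17+15+16+18+10 = 76
W→R→X→N→H→W: 17+15+8+18+12 = 70
W→H→R→N→X→W: 12+21+7+8+4 = 52
W→H→R→X→N→W: 12+21+15+8+10 = 66
W→H→N→R→X→W: 12+18+7+15+4 = 56
W→H→X→R→N→W: 12+16+15+7+10 = 60
W→N→R→H→X→W: 10+7+21+16+4 = 58
W→N→H→R→X→W: 10+18+21+15+4 = 68
The minimum is 52.
One optimal route: W → H → R → N → X → W (or its reverse).

52 miles — the shortest possible round trip.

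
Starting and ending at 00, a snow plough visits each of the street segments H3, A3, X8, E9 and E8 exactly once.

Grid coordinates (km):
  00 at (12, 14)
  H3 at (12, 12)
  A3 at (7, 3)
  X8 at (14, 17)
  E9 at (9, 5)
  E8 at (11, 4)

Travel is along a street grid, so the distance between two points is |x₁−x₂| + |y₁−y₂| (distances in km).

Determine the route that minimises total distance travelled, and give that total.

Shortest round trip = 42 km.

00→H3→A3→X8→E9→E8→00: 2+14+21+17+3+11 = 68
00→H3→A3→X8→E8→E9→00: 2+14+21+16+3+12 = 68
00→H3→A3→E9→X8→E8→00: 2+14+4+17+16+11 = 64
00→H3→A3→E9→E8→X8→00: 2+14+4+3+16+5 = 44
00→H3→A3→E8→X8→E9→00: 2+14+5+16+17+12 = 66
00→H3→A3→E8→E9→X8→00: 2+14+5+3+17+5 = 46
00→H3→X8→A3→E9→E8→00: 2+7+21+4+3+11 = 48
00→H3→X8→A3→E8→E9→00: 2+7+21+5+3+12 = 50
00→H3→X8→E9→A3→E8→00: 2+7+17+4+5+11 = 46
00→H3→X8→E9→E8→A3→00: 2+7+17+3+5+16 = 50
00→H3→X8→E8→A3→E9→00: 2+7+16+5+4+12 = 46
00→H3→X8→E8→E9→A3→00: 2+7+16+3+4+16 = 48
00→H3→E9→A3→X8→E8→00: 2+10+4+21+16+11 = 64
00→H3→E9→A3→E8→X8→00: 2+10+4+5+16+5 = 42
… (46 more)
The minimum is 42.
One optimal route: 00 → H3 → E9 → A3 → E8 → X8 → 00 (or its reverse).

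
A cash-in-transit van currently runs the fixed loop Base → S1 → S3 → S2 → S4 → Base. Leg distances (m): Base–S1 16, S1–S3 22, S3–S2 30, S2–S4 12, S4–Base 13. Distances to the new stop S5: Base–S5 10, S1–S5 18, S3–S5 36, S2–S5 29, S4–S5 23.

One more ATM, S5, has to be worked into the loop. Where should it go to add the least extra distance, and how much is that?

+12 m — insert S5 between Base and S1.

Insertion cost between consecutive stops i–j is d(i,S5) + d(S5,j) − d(i,j):
  between Base and S1: 10 + 18 − 16 = 12
  between S1 and S3: 18 + 36 − 22 = 32
  between S3 and S2: 36 + 29 − 30 = 35
  between S2 and S4: 29 + 23 − 12 = 40
  between S4 and Base: 23 + 10 − 13 = 20
Cheapest insertion is between Base and S1, adding 12.
New total = 93 + 12 = 105.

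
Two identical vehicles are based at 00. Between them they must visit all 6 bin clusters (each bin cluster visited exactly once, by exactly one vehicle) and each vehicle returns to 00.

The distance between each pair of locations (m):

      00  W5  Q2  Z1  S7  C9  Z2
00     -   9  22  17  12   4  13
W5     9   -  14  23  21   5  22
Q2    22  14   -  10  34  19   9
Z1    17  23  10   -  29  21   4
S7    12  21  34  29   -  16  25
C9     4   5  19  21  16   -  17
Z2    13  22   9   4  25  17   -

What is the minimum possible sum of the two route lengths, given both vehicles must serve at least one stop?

Try each way of splitting the stops between the two vehicles (each non-empty) and, for each split, find the best tour for each vehicle:
  {W5} + {Q2, Z1, S7, C9, Z2}: 18 + 74 = 92
  {Q2} + {W5, Z1, S7, C9, Z2}: 44 + 73 = 117
  {W5, Q2} + {Z1, S7, C9, Z2}: 45 + 66 = 111
  {Z1} + {W5, Q2, S7, C9, Z2}: 34 + 69 = 103
  {W5, Z1} + {Q2, S7, C9, Z2}: 49 + 69 = 118
  {Q2, Z1} + {W5, S7, C9, Z2}: 49 + 68 = 117
  … (31 splits in total)
  {S7} + {W5, Q2, Z1, C9, Z2}: 24 + 50 = 74  ← best
Best: vehicle 1 00 → S7 → 00 = 24; vehicle 2 00 → C9 → W5 → Q2 → Z1 → Z2 → 00 = 50; combined 74.

74 m — the smallest possible combined total.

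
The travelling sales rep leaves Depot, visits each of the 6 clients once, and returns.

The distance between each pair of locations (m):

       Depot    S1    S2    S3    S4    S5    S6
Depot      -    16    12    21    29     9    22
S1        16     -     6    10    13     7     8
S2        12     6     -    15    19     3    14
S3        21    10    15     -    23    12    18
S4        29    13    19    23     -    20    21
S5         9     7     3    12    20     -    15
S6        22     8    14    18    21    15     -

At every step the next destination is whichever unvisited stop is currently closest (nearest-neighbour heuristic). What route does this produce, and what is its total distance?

Depot → [S5:9 / S2:12 / S1:16 / S3:21 / S6:22 / S4:29] → S5 (9)
S5 → [S2:3 / S1:7 / S3:12 / S6:15 / S4:20] → S2 (3)
S2 → [S1:6 / S6:14 / S3:15 / S4:19] → S1 (6)
S1 → [S6:8 / S3:10 / S4:13] → S6 (8)
S6 → [S3:18 / S4:21] → S3 (18)
S3 → [S4:23] → S4 (23)
Return S4→Depot: 29.
Total = 9 + 3 + 6 + 8 + 18 + 23 + 29 = 96.

96 m along Depot → S5 → S2 → S1 → S6 → S3 → S4 → Depot.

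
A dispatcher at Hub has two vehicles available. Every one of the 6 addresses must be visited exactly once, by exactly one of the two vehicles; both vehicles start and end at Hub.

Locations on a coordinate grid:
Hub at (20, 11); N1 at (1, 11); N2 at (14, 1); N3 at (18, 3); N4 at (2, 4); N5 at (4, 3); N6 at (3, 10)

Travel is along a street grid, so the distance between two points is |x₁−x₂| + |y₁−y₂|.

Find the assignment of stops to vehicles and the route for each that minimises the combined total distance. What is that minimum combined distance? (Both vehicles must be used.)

80 — the smallest possible combined total.

Try each way of splitting the stops between the two vehicles (each non-empty) and, for each split, find the best tour for each vehicle:
  {N1} + {N2, N3, N4, N5, N6}: 38 + 56 = 94
  {N2} + {N1, N3, N4, N5, N6}: 32 + 56 = 88
  {N1, N2} + {N3, N4, N5, N6}: 58 + 52 = 110
  {N3} + {N1, N2, N4, N5, N6}: 20 + 60 = 80
  {N1, N3} + {N2, N4, N5, N6}: 54 + 56 = 110
  {N2, N3} + {N1, N4, N5, N6}: 32 + 56 = 88
  … (31 splits in total)
Best: vehicle 1 Hub → N3 → Hub = 20; vehicle 2 Hub → N1 → N6 → N4 → N5 → N2 → Hub = 60; combined 80.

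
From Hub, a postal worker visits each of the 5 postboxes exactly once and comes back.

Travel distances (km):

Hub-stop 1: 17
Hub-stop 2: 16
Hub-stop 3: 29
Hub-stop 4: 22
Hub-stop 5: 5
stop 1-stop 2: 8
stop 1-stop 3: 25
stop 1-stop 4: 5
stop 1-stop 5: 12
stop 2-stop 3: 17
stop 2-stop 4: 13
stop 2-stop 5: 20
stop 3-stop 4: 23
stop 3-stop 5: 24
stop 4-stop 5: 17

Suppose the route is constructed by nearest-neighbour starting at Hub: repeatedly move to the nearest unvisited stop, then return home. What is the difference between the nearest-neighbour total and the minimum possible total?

Hub: stop 5=5, stop 2=16, stop 1=17, stop 4=22, stop 3=29 ⇒ stop 5
stop 5: stop 1=12, stop 4=17, stop 2=20, stop 3=24 ⇒ stop 1
stop 1: stop 4=5, stop 2=8, stop 3=25 ⇒ stop 4
stop 4: stop 2=13, stop 3=23 ⇒ stop 2
stop 2: stop 3=17 ⇒ stop 3
NN route Hub → stop 5 → stop 1 → stop 4 → stop 2 → stop 3 → Hub costs 81.
Optimal: Hub → stop 2 → stop 3 → stop 4 → stop 1 → stop 5 → Hub costs 78 (by enumerating all 60 distinct tours).
Excess = 81 − 78 = 3.

The nearest-neighbour route is 3 km longer than optimal.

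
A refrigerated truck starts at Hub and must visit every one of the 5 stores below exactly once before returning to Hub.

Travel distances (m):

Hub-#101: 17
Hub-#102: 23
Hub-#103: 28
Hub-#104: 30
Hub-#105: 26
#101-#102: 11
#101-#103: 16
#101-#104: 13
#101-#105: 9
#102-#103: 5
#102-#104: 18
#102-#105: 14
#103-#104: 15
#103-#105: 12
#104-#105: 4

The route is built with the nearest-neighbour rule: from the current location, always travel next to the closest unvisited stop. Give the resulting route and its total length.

At Hub the remaining stops are #101 17, #102 23, #105 26, #103 28, #104 30; go to #101.
At #101 the remaining stops are #105 9, #102 11, #104 13, #103 16; go to #105.
At #105 the remaining stops are #104 4, #103 12, #102 14; go to #104.
At #104 the remaining stops are #103 15, #102 18; go to #103.
At #103 the remaining stops are #102 5; go to #102.
Return #102→Hub: 23.
Total = 17 + 9 + 4 + 15 + 5 + 23 = 73.

Nearest-neighbour total = 73 m; route Hub → #101 → #105 → #104 → #103 → #102 → Hub.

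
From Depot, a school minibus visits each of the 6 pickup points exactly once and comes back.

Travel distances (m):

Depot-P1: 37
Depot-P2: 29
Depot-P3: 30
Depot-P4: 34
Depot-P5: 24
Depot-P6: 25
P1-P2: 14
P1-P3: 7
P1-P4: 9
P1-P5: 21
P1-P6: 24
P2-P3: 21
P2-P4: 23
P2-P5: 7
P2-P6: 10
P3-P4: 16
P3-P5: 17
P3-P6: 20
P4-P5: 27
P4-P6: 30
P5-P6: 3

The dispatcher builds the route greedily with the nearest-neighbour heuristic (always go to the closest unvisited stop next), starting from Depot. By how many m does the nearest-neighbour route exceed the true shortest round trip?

Excess over optimum: 4 m.

From Depot: P5=24, P6=25, P2=29, P3=30, P4=34, P1=37 → choose P5 (24).
From P5: P6=3, P2=7, P3=17, P1=21, P4=27 → choose P6 (3).
From P6: P2=10, P3=20, P1=24, P4=30 → choose P2 (10).
From P2: P1=14, P3=21, P4=23 → choose P1 (14).
From P1: P3=7, P4=9 → choose P3 (7).
From P3: P4=16 → choose P4 (16).
NN route Depot → P5 → P6 → P2 → P1 → P3 → P4 → Depot costs 108.
Optimal: Depot → P3 → P1 → P4 → P2 → P5 → P6 → Depot costs 104 (by enumerating all 360 distinct tours).
Excess = 108 − 104 = 4.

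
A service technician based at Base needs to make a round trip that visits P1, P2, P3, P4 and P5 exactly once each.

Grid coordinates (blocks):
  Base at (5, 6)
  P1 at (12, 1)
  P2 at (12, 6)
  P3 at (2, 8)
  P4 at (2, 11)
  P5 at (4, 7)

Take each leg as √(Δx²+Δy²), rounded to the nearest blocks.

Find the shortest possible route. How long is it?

31 blocks — the shortest possible round trip.

There are 60 distinct closed tours to check (reversals are equivalent).
Base→P1→P2→P3→P4→P5→Base: 9+5+10+3+4+1 = 32
Base→P1→P2→P3→P5→P4→Base: 9+5+10+2+4+6 = 36
Base→P1→P2→P4→P3→P5→Base: 9+5+11+3+2+1 = 31
Base→P1→P2→P4→P5→P3→Base: 9+5+11+4+2+4 = 35
Base→P1→P2→P5→P3→P4→Base: 9+5+8+2+3+6 = 33
Base→P1→P2→P5→P4→P3→Base: 9+5+8+4+3+4 = 33
Base→P1→P3→P2→P4→P5→Base: 9+12+10+11+4+1 = 47
Base→P1→P3→P2→P5→P4→Base: 9+12+10+8+4+6 = 49
Base→P1→P3→P4→P2→P5→Base: 9+12+3+11+8+1 = 44
Base→P1→P3→P4→P5→P2→Base: 9+12+3+4+8+7 = 43
Base→P1→P3→P5→P2→P4→Base: 9+12+2+8+11+6 = 48
Base→P1→P3→P5→P4→P2→Base: 9+12+2+4+11+7 = 45
Base→P1→P4→P2→P3→P5→Base: 9+14+11+10+2+1 = 47
Base→P1→P4→P2→P5→P3→Base: 9+14+11+8+2+4 = 48
… (46 more)
The minimum is 31.
One optimal route: Base → P1 → P2 → P4 → P3 → P5 → Base (or its reverse).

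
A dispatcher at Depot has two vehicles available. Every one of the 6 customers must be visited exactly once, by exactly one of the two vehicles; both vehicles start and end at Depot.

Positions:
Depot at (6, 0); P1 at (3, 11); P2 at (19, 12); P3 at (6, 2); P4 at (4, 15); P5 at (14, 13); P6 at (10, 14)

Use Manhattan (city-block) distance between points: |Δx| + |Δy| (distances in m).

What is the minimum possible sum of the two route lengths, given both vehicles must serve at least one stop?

Minimum combined distance: 66 m.

Check every non-empty split of the stops between the two vehicles; for each half take its own optimal tour:
  {P1} + {P2, P3, P4, P5, P6}: 28 + 60 = 88
  {P2} + {P1, P3, P4, P5, P6}: 50 + 52 = 102
  {P1, P2} + {P3, P4, P5, P6}: 56 + 50 = 106
  {P3} + {P1, P2, P4, P5, P6}: 4 + 62 = 66
  {P1, P3} + {P2, P4, P5, P6}: 28 + 60 = 88
  {P2, P3} + {P1, P4, P5, P6}: 50 + 52 = 102
  … (31 splits in total)
Best: vehicle 1 Depot → P3 → Depot = 4; vehicle 2 Depot → P1 → P4 → P6 → P5 → P2 → Depot = 62; combined 66.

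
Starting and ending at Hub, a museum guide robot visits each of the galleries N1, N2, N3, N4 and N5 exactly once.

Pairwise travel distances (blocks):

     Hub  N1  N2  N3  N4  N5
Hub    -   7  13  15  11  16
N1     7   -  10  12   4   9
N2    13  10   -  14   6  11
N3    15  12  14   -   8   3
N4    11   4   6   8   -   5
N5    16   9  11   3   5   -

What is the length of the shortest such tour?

Shortest round trip = 46 blocks.

Hub→N1→N2→N3→N4→N5→Hub: 7+10+14+8+5+16 = 60
Hub→N1→N2→N3→N5→N4→Hub: 7+10+14+3+5+11 = 50
Hub→N1→N2→N4→N3→N5→Hub: 7+10+6+8+3+16 = 50
Hub→N1→N2→N4→N5→N3→Hub: 7+10+6+5+3+15 = 46
Hub→N1→N2→N5→N3→N4→Hub: 7+10+11+3+8+11 = 50
Hub→N1→N2→N5→N4→N3→Hub: 7+10+11+5+8+15 = 56
Hub→N1→N3→N2→N4→N5→Hub: 7+12+14+6+5+16 = 60
Hub→N1→N3→N2→N5→N4→Hub: 7+12+14+11+5+11 = 60
Hub→N1→N3→N4→N2→N5→Hub: 7+12+8+6+11+16 = 60
Hub→N1→N3→N4→N5→N2→Hub: 7+12+8+5+11+13 = 56
Hub→N1→N3→N5→N2→N4→Hub: 7+12+3+11+6+11 = 50
Hub→N1→N3→N5→N4→N2→Hub: 7+12+3+5+6+13 = 46
Hub→N1→N4→N2→N3→N5→Hub: 7+4+6+14+3+16 = 50
Hub→N1→N4→N2→N5→N3→Hub: 7+4+6+11+3+15 = 46
… (46 more)
The minimum is 46.
One optimal route: Hub → N1 → N2 → N4 → N5 → N3 → Hub (or its reverse).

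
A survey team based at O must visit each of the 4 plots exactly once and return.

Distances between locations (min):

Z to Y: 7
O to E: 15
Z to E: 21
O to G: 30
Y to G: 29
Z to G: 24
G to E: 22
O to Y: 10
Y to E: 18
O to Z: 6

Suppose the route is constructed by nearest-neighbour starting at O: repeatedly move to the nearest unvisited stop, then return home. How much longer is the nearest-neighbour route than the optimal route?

Excess over optimum: 5 min.

From O: Z=6, Y=10, E=15, G=30 → choose Z (6).
From Z: Y=7, E=21, G=24 → choose Y (7).
From Y: E=18, G=29 → choose E (18).
From E: G=22 → choose G (22).
NN route O → Z → Y → E → G → O costs 83.
Optimal: O → Y → Z → G → E → O costs 78 (by enumerating all 12 distinct tours).
Excess = 83 − 78 = 5.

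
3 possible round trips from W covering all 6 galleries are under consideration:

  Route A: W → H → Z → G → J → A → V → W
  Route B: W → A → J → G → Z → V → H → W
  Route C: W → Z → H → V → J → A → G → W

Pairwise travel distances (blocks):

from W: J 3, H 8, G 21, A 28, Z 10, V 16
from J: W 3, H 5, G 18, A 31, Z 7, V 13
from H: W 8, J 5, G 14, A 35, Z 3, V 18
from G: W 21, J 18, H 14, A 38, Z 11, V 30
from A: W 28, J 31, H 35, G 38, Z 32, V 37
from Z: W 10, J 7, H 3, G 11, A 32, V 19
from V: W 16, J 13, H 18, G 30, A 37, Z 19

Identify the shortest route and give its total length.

Route A: 8 + 3 + 11 + 18 + 31 + 37 + 16 = 124
Route B: 28 + 31 + 18 + 11 + 19 + 18 + 8 = 133
Route C: 10 + 3 + 18 + 13 + 31 + 38 + 21 = 134

124 blocks — Route A is the shortest.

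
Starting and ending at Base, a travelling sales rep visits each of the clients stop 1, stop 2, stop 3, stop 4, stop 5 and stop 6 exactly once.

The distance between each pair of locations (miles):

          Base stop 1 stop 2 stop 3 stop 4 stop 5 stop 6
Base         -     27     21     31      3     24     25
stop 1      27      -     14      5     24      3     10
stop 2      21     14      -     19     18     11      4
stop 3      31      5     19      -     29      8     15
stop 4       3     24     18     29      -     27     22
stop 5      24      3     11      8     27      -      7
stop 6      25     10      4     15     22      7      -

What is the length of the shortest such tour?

Minimum total distance: 71 miles.

With 6 stops there are 6!/2 = 360 distinct round trips (a route and its reverse cost the same).
Base→stop 1→stop 2→stop 3→stop 4→stop 5→stop 6→Base: 27+14+19+29+27+7+25 = 148
Base→stop 1→stop 2→stop 3→stop 4→stop 6→stop 5→Base: 27+14+19+29+22+7+24 = 142
Base→stop 1→stop 2→stop 3→stop 5→stop 4→stop 6→Base: 27+14+19+8+27+22+25 = 142
Base→stop 1→stop 2→stop 3→stop 5→stop 6→stop 4→Base: 27+14+19+8+7+22+3 = 100
Base→stop 1→stop 2→stop 3→stop 6→stop 4→stop 5→Base: 27+14+19+15+22+27+24 = 148
Base→stop 1→stop 2→stop 3→stop 6→stop 5→stop 4→Base: 27+14+19+15+7+27+3 = 112
Base→stop 1→stop 2→stop 4→stop 3→stop 5→stop 6→Base: 27+14+18+29+8+7+25 = 128
Base→stop 1→stop 2→stop 4→stop 3→stop 6→stop 5→Base: 27+14+18+29+15+7+24 = 134
… (352 more)
Base→stop 3→stop 1→stop 5→stop 6→stop 2→stop 4→Base: 31+5+3+7+4+18+3 = 71  ← best
The minimum is 71.
One optimal route: Base → stop 3 → stop 1 → stop 5 → stop 6 → stop 2 → stop 4 → Base (or its reverse).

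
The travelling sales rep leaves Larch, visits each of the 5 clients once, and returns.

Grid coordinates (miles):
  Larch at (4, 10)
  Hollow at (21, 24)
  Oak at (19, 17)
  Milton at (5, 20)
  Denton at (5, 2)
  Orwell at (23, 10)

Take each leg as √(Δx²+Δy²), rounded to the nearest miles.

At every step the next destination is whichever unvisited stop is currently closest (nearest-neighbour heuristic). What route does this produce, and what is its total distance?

From Larch: distances to unvisited — Denton=8, Milton=10, Oak=17, Orwell=19, Hollow=22. Nearest is Denton (8).
From Denton: distances to unvisited — Milton=18, Orwell=20, Oak=21, Hollow=27. Nearest is Milton (18).
From Milton: distances to unvisited — Oak=14, Hollow=16, Orwell=21. Nearest is Oak (14).
From Oak: distances to unvisited — Hollow=7, Orwell=8. Nearest is Hollow (7).
From Hollow: distances to unvisited — Orwell=14. Nearest is Orwell (14).
Return Orwell→Larch: 19.
Total = 8 + 18 + 14 + 7 + 14 + 19 = 80.

Nearest-neighbour total = 80 miles; route Larch → Denton → Milton → Oak → Hollow → Orwell → Larch.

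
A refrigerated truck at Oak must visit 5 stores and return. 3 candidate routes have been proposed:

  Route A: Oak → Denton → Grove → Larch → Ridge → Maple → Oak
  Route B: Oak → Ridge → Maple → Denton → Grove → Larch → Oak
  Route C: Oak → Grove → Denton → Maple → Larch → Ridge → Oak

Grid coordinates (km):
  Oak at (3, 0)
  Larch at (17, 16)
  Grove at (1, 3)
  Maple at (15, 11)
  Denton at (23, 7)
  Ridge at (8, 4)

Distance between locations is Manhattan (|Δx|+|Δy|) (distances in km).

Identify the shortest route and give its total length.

80 km — Route C is the shortest.

Route A: 27 + 26 + 29 + 21 + 14 + 23 = 140
Route B: 9 + 14 + 12 + 26 + 29 + 30 = 120
Route C: 5 + 26 + 12 + 7 + 21 + 9 = 80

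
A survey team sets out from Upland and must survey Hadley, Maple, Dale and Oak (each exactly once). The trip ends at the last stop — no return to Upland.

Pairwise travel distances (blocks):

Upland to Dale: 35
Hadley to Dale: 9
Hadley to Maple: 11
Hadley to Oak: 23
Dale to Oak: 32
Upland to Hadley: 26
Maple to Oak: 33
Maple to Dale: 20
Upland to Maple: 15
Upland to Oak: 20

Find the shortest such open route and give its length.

Minimum one-way distance = 67 blocks.

There are 4! = 24 possible orderings.
Upland - Hadley - Maple - Dale - Oak: 26+11+20+32 = 89
Upland - Hadley - Maple - Oak - Dale: 26+11+33+32 = 102
Upland - Hadley - Dale - Maple - Oak: 26+9+20+33 = 88
Upland - Hadley - Dale - Oak - Maple: 26+9+32+33 = 100
Upland - Hadley - Oak - Maple - Dale: 26+23+33+20 = 102
Upland - Hadley - Oak - Dale - Maple: 26+23+32+20 = 101
Upland - Maple - Hadley - Dale - Oak: 15+11+9+32 = 67
Upland - Maple - Hadley - Oak - Dale: 15+11+23+32 = 81
Upland - Maple - Dale - Hadley - Oak: 15+20+9+23 = 67
Upland - Maple - Dale - Oak - Hadley: 15+20+32+23 = 90
Upland - Maple - Oak - Hadley - Dale: 15+33+23+9 = 80
Upland - Maple - Oak - Dale - Hadley: 15+33+32+9 = 89
Upland - Dale - Hadley - Maple - Oak: 35+9+11+33 = 88
Upland - Dale - Hadley - Oak - Maple: 35+9+23+33 = 100
… (10 more)
The minimum is 67.
One shortest path: Upland → Maple → Hadley → Dale → Oak.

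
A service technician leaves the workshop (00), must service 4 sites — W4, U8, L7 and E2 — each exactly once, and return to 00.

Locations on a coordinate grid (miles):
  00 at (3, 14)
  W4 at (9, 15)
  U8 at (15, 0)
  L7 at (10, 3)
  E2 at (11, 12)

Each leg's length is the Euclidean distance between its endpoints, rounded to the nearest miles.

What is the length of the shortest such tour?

With 4 stops there are 4!/2 = 12 distinct round trips (a route and its reverse cost the same).
00 - W4 - U8 - L7 - E2 - 00: 6+16+6+9+8 = 45
00 - W4 - U8 - E2 - L7 - 00: 6+16+13+9+13 = 57
00 - W4 - L7 - U8 - E2 - 00: 6+12+6+13+8 = 45
00 - W4 - L7 - E2 - U8 - 00: 6+12+9+13+18 = 58
00 - W4 - E2 - U8 - L7 - 00: 6+4+13+6+13 = 42
00 - W4 - E2 - L7 - U8 - 00: 6+4+9+6+18 = 43
00 - U8 - W4 - L7 - E2 - 00: 18+16+12+9+8 = 63
00 - U8 - W4 - E2 - L7 - 00: 18+16+4+9+13 = 60
00 - U8 - L7 - W4 - E2 - 00: 18+6+12+4+8 = 48
00 - U8 - E2 - W4 - L7 - 00: 18+13+4+12+13 = 60
00 - L7 - W4 - U8 - E2 - 00: 13+12+16+13+8 = 62
00 - L7 - U8 - W4 - E2 - 00: 13+6+16+4+8 = 47
The minimum is 42.
One optimal route: 00 → W4 → E2 → U8 → L7 → 00 (or its reverse).

Shortest round trip = 42 miles.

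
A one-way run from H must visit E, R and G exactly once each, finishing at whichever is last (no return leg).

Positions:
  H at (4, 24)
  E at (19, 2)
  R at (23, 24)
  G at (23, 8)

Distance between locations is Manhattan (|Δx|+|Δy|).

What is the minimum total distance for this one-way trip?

There are 3! = 6 possible orderings.
H→E→R→G: 37+26+16 = 79
H→E→G→R: 37+10+16 = 63
H→R→E→G: 19+26+10 = 55
H→R→G→E: 19+16+10 = 45
H→G→E→R: 35+10+26 = 71
H→G→R→E: 35+16+26 = 77
The minimum is 45.
One shortest path: H → R → G → E.

Minimum one-way distance = 45.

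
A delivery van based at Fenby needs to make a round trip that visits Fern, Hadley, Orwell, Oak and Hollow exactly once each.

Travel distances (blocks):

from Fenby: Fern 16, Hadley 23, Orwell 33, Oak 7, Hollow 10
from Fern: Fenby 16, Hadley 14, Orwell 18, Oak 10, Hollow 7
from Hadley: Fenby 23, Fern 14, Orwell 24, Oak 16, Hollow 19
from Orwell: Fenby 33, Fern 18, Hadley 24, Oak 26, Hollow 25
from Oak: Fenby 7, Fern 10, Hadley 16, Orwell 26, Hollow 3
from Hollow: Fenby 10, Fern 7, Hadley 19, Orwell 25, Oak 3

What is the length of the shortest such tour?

Minimum total distance: 82 blocks.

With 5 stops there are 5!/2 = 60 distinct round trips (a route and its reverse cost the same).
Fenby-Fern-Hadley-Orwell-Oak-Hollow-Fenby: 16+14+24+26+3+10 = 93
Fenby-Fern-Hadley-Orwell-Hollow-Oak-Fenby: 16+14+24+25+3+7 = 89
Fenby-Fern-Hadley-Oak-Orwell-Hollow-Fenby: 16+14+16+26+25+10 = 107
Fenby-Fern-Hadley-Oak-Hollow-Orwell-Fenby: 16+14+16+3+25+33 = 107
Fenby-Fern-Hadley-Hollow-Orwell-Oak-Fenby: 16+14+19+25+26+7 = 107
Fenby-Fern-Hadley-Hollow-Oak-Orwell-Fenby: 16+14+19+3+26+33 = 111
Fenby-Fern-Orwell-Hadley-Oak-Hollow-Fenby: 16+18+24+16+3+10 = 87
Fenby-Fern-Orwell-Hadley-Hollow-Oak-Fenby: 16+18+24+19+3+7 = 87
Fenby-Fern-Orwell-Oak-Hadley-Hollow-Fenby: 16+18+26+16+19+10 = 105
Fenby-Fern-Orwell-Oak-Hollow-Hadley-Fenby: 16+18+26+3+19+23 = 105
Fenby-Fern-Orwell-Hollow-Hadley-Oak-Fenby: 16+18+25+19+16+7 = 101
Fenby-Fern-Orwell-Hollow-Oak-Hadley-Fenby: 16+18+25+3+16+23 = 101
Fenby-Fern-Oak-Hadley-Orwell-Hollow-Fenby: 16+10+16+24+25+10 = 101
Fenby-Fern-Oak-Hadley-Hollow-Orwell-Fenby: 16+10+16+19+25+33 = 119
… (46 more)
Fenby-Hadley-Orwell-Fern-Hollow-Oak-Fenby: 23+24+18+7+3+7 = 82  ← best
The minimum is 82.
One optimal route: Fenby → Hadley → Orwell → Fern → Hollow → Oak → Fenby (or its reverse).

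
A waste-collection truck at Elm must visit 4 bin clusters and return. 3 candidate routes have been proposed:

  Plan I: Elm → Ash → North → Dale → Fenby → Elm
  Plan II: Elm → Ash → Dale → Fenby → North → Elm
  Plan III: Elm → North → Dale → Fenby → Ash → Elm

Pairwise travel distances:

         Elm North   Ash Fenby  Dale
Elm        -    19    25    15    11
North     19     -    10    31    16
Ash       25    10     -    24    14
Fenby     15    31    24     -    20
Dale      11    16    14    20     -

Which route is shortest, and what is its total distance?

Shortest is Plan I, total 86.

Plan I: 25 + 10 + 16 + 20 + 15 = 86
Plan II: 25 + 14 + 20 + 31 + 19 = 109
Plan III: 19 + 16 + 20 + 24 + 25 = 104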